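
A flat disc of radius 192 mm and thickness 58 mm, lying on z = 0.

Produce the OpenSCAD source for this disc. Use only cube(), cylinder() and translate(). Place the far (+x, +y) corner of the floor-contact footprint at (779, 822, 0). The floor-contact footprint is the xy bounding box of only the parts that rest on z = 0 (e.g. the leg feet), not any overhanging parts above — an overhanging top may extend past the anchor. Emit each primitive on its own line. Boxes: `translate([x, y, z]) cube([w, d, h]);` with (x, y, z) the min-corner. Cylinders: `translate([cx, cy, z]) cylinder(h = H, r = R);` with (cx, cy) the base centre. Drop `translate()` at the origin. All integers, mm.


translate([587, 630, 0]) cylinder(h = 58, r = 192);


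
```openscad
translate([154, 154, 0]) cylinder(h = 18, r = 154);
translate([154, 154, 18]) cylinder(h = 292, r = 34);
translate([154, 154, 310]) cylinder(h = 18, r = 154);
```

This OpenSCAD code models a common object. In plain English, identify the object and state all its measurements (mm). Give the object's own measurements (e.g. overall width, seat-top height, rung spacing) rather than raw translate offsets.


A spool: two coaxial disc flanges of radius 154 mm and thickness 18 mm, joined by a core cylinder of radius 34 mm and height 292 mm. The lower flange rests on z = 0 and the three cylinders share a vertical axis.


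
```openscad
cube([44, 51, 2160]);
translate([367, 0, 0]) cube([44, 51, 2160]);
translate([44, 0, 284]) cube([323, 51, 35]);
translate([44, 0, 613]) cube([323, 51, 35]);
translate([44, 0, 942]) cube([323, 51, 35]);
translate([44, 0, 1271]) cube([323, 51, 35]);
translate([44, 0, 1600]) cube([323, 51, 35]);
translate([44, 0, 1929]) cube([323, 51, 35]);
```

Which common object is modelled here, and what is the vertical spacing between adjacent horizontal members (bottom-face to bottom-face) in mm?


A ladder. The rung spacing is 329 mm.

Two tall 44×51 posts with 6 short bars between them — a ladder. Adjacent rungs sit at z = 284 and z = 613, so the spacing is 613 − 284 = 329 mm.


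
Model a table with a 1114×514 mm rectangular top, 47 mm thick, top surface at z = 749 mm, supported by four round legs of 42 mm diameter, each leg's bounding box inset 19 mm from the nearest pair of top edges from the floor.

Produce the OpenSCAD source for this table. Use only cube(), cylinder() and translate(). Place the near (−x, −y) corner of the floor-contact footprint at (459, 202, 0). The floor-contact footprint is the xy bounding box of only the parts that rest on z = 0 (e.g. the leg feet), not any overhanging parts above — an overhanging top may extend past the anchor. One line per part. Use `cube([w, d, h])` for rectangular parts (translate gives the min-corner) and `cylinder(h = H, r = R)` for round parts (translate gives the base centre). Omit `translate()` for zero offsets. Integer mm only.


translate([440, 183, 702]) cube([1114, 514, 47]);
translate([480, 223, 0]) cylinder(h = 702, r = 21);
translate([1514, 223, 0]) cylinder(h = 702, r = 21);
translate([480, 657, 0]) cylinder(h = 702, r = 21);
translate([1514, 657, 0]) cylinder(h = 702, r = 21);


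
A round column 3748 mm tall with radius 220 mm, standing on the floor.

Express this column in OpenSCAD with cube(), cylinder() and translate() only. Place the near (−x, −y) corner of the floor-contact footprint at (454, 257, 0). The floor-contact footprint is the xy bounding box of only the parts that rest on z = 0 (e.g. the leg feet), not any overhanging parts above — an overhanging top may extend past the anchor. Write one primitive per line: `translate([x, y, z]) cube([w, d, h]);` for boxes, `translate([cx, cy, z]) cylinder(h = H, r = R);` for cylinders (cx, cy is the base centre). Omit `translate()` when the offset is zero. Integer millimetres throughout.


translate([674, 477, 0]) cylinder(h = 3748, r = 220);


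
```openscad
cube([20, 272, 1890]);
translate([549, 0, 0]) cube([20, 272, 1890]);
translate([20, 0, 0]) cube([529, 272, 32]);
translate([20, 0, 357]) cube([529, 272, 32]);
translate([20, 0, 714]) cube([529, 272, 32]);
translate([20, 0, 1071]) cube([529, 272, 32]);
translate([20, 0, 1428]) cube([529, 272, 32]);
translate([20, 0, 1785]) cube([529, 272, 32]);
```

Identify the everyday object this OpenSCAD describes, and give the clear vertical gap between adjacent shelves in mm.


A bookshelf. The clear shelf gap is 325 mm.

Two tall side panels with 6 horizontal boards between them — a bookshelf. The first two shelf undersides are at z = 0 and z = 357; with shelf thickness 32, the clear gap is 357 − 0 − 32 = 325 mm.


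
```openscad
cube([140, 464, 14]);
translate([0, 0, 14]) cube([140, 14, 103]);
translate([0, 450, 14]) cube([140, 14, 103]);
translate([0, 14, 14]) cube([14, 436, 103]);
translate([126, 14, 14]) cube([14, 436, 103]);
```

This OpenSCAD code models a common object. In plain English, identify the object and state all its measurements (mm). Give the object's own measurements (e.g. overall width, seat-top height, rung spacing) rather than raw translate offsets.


An open-topped rectangular box: outside dimensions 140×464×117 mm, with a uniform wall and base thickness of 14 mm. The base is a full 140×464 slab on the floor; four walls sit on top of the base. The front and back walls (the −y and +y sides) span the full width; the two side walls fit between them.


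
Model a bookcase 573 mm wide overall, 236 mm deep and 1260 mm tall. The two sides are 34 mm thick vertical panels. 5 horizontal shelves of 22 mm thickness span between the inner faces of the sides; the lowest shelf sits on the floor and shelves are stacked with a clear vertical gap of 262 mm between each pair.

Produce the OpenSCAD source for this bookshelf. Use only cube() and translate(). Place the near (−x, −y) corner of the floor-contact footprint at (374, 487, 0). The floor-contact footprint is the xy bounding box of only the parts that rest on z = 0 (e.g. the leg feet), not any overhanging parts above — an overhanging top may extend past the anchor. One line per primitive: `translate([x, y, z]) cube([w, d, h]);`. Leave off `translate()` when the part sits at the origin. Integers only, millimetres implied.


translate([374, 487, 0]) cube([34, 236, 1260]);
translate([913, 487, 0]) cube([34, 236, 1260]);
translate([408, 487, 0]) cube([505, 236, 22]);
translate([408, 487, 284]) cube([505, 236, 22]);
translate([408, 487, 568]) cube([505, 236, 22]);
translate([408, 487, 852]) cube([505, 236, 22]);
translate([408, 487, 1136]) cube([505, 236, 22]);


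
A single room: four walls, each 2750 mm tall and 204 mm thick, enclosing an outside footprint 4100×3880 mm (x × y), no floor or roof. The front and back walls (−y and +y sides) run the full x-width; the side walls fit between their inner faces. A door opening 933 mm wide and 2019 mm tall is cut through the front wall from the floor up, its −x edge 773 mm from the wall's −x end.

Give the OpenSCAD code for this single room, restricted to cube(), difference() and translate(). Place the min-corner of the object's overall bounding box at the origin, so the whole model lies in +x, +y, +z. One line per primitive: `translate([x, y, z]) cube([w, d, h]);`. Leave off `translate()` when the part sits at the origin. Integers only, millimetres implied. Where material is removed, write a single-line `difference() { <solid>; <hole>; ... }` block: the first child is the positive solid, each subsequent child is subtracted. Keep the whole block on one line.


difference() { cube([4100, 204, 2750]); translate([773, 0, 0]) cube([933, 204, 2019]); }
translate([0, 3676, 0]) cube([4100, 204, 2750]);
translate([0, 204, 0]) cube([204, 3472, 2750]);
translate([3896, 204, 0]) cube([204, 3472, 2750]);


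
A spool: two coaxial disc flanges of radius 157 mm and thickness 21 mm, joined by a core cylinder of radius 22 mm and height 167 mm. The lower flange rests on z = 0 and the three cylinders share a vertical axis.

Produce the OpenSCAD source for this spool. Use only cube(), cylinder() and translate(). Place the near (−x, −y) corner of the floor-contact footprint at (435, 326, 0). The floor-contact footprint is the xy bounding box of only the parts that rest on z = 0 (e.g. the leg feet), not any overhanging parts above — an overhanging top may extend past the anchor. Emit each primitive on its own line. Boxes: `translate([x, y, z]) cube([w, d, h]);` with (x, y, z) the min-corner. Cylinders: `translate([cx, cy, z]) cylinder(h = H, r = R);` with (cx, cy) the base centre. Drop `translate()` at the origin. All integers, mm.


translate([592, 483, 0]) cylinder(h = 21, r = 157);
translate([592, 483, 21]) cylinder(h = 167, r = 22);
translate([592, 483, 188]) cylinder(h = 21, r = 157);


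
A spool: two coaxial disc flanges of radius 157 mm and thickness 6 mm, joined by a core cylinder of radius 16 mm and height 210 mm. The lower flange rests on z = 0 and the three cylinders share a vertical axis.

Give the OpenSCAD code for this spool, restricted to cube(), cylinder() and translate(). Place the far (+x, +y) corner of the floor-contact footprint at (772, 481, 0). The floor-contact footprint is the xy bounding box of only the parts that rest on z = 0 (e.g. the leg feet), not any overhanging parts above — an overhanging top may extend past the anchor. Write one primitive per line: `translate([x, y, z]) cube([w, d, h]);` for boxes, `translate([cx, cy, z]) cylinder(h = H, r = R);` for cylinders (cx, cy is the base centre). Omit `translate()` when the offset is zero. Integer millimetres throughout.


translate([615, 324, 0]) cylinder(h = 6, r = 157);
translate([615, 324, 6]) cylinder(h = 210, r = 16);
translate([615, 324, 216]) cylinder(h = 6, r = 157);


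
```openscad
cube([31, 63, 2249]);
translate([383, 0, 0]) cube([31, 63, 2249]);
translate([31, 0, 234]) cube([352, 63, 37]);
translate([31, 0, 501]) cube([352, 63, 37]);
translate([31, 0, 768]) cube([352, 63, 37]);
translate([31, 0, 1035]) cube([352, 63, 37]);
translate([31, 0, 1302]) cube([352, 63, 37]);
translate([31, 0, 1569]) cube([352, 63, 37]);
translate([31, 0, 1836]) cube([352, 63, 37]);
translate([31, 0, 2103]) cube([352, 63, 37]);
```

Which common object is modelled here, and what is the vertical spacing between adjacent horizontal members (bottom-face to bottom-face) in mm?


A ladder. The rung spacing is 267 mm.

Two tall 31×63 posts with 8 short bars between them — a ladder. Adjacent rungs sit at z = 234 and z = 501, so the spacing is 501 − 234 = 267 mm.


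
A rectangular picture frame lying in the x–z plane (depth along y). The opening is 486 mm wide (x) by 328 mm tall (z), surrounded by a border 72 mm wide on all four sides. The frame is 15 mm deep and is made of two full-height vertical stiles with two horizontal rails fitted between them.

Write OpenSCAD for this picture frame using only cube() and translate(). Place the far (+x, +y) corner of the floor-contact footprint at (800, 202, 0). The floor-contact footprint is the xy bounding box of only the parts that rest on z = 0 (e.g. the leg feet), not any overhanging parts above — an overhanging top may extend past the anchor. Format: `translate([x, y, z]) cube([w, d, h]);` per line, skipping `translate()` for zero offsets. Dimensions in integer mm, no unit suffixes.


translate([170, 187, 0]) cube([72, 15, 472]);
translate([728, 187, 0]) cube([72, 15, 472]);
translate([242, 187, 0]) cube([486, 15, 72]);
translate([242, 187, 400]) cube([486, 15, 72]);


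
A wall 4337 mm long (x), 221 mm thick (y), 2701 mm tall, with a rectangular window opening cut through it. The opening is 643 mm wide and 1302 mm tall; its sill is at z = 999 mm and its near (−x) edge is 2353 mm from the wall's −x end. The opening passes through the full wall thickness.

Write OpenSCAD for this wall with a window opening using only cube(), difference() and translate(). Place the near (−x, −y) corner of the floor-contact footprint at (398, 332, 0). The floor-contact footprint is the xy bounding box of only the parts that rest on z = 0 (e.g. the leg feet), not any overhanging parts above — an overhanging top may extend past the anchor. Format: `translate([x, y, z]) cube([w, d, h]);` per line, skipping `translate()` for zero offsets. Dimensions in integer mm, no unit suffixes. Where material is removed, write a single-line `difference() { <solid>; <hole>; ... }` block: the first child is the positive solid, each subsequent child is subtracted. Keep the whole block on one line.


difference() { translate([398, 332, 0]) cube([4337, 221, 2701]); translate([2751, 332, 999]) cube([643, 221, 1302]); }


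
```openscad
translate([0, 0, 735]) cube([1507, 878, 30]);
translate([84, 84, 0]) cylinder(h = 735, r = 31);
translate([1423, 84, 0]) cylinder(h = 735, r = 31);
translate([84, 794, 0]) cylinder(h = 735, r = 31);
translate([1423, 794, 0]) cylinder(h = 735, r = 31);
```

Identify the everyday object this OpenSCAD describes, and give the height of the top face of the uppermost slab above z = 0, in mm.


A table. The table height is 765 mm.

A 1507×878×30 slab sits at z = 735 on four Ø62 mm round legs — a table. The top surface is at 735 + 30 = 765 mm.


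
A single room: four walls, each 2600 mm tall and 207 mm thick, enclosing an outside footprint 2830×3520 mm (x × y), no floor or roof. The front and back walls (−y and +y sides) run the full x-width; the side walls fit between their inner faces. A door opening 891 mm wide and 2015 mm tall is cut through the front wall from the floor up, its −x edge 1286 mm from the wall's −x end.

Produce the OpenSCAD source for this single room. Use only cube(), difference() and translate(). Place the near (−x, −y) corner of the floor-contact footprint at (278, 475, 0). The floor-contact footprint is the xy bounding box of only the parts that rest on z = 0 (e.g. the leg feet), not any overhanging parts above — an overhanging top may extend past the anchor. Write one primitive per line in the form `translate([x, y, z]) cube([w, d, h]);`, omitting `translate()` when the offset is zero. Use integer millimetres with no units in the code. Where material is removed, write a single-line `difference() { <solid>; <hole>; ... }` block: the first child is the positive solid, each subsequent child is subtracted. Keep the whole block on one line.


difference() { translate([278, 475, 0]) cube([2830, 207, 2600]); translate([1564, 475, 0]) cube([891, 207, 2015]); }
translate([278, 3788, 0]) cube([2830, 207, 2600]);
translate([278, 682, 0]) cube([207, 3106, 2600]);
translate([2901, 682, 0]) cube([207, 3106, 2600]);


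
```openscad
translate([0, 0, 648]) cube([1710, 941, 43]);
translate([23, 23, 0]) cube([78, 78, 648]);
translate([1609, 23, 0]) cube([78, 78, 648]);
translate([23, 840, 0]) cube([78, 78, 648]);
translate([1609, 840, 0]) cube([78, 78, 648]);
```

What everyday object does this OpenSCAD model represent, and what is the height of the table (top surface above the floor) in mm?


A table. The table height is 691 mm.

A 1710×941×43 slab sits at z = 648 on four 78 mm square posts — a table. The top surface is at 648 + 43 = 691 mm.


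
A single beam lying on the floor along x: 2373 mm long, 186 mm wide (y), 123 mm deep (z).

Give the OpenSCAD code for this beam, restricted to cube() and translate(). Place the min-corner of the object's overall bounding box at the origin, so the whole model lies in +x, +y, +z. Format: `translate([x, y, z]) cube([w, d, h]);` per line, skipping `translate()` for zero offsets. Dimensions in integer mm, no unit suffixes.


cube([2373, 186, 123]);


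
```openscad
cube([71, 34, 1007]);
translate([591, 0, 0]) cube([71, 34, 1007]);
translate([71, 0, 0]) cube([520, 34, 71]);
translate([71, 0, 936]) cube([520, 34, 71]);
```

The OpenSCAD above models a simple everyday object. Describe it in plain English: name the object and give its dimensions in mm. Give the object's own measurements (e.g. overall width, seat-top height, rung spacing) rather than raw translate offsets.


A rectangular picture frame lying in the x–z plane (depth along y). The opening is 520 mm wide (x) by 865 mm tall (z), surrounded by a border 71 mm wide on all four sides. The frame is 34 mm deep and is made of two full-height vertical stiles with two horizontal rails fitted between them.


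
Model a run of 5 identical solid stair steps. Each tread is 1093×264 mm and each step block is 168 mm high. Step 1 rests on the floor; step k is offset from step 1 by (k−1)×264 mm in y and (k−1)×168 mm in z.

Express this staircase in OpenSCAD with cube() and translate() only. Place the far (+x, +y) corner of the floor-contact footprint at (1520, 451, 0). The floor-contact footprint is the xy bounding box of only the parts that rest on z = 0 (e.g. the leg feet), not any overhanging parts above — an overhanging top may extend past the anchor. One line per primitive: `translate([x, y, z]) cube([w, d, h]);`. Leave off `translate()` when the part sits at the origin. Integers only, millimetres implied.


translate([427, 187, 0]) cube([1093, 264, 168]);
translate([427, 451, 168]) cube([1093, 264, 168]);
translate([427, 715, 336]) cube([1093, 264, 168]);
translate([427, 979, 504]) cube([1093, 264, 168]);
translate([427, 1243, 672]) cube([1093, 264, 168]);


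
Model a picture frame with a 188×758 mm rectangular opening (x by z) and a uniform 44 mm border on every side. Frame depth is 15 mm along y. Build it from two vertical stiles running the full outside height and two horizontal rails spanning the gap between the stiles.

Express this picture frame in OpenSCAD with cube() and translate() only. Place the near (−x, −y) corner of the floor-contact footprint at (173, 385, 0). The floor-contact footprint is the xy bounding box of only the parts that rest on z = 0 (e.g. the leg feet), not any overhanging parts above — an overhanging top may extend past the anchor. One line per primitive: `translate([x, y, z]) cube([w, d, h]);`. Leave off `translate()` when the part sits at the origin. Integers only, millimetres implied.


translate([173, 385, 0]) cube([44, 15, 846]);
translate([405, 385, 0]) cube([44, 15, 846]);
translate([217, 385, 0]) cube([188, 15, 44]);
translate([217, 385, 802]) cube([188, 15, 44]);


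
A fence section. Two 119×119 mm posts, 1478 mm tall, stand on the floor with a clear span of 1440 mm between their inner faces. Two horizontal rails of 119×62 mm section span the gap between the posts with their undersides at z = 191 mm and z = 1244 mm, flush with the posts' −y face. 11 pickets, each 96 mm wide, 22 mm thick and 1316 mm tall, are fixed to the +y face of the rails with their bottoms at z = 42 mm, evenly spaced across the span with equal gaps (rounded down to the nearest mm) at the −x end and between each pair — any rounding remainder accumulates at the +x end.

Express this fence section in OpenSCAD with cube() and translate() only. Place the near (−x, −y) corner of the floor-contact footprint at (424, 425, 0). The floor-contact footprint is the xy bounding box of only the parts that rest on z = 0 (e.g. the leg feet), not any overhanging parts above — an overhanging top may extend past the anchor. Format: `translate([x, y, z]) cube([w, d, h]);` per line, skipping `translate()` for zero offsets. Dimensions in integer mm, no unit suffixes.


translate([424, 425, 0]) cube([119, 119, 1478]);
translate([1983, 425, 0]) cube([119, 119, 1478]);
translate([543, 425, 191]) cube([1440, 119, 62]);
translate([543, 425, 1244]) cube([1440, 119, 62]);
translate([575, 544, 42]) cube([96, 22, 1316]);
translate([703, 544, 42]) cube([96, 22, 1316]);
translate([831, 544, 42]) cube([96, 22, 1316]);
translate([959, 544, 42]) cube([96, 22, 1316]);
translate([1087, 544, 42]) cube([96, 22, 1316]);
translate([1215, 544, 42]) cube([96, 22, 1316]);
translate([1343, 544, 42]) cube([96, 22, 1316]);
translate([1471, 544, 42]) cube([96, 22, 1316]);
translate([1599, 544, 42]) cube([96, 22, 1316]);
translate([1727, 544, 42]) cube([96, 22, 1316]);
translate([1855, 544, 42]) cube([96, 22, 1316]);


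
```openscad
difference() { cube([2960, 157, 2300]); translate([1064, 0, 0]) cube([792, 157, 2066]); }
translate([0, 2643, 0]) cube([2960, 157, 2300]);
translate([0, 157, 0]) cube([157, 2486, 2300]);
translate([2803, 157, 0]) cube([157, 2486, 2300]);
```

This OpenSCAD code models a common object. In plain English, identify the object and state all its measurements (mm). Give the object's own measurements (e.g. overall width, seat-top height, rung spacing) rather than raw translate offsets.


A single room: four walls, each 2300 mm tall and 157 mm thick, enclosing an outside footprint 2960×2800 mm (x × y), no floor or roof. The front and back walls (−y and +y sides) run the full x-width; the side walls fit between their inner faces. A door opening 792 mm wide and 2066 mm tall is cut through the front wall from the floor up, its −x edge 1064 mm from the wall's −x end.


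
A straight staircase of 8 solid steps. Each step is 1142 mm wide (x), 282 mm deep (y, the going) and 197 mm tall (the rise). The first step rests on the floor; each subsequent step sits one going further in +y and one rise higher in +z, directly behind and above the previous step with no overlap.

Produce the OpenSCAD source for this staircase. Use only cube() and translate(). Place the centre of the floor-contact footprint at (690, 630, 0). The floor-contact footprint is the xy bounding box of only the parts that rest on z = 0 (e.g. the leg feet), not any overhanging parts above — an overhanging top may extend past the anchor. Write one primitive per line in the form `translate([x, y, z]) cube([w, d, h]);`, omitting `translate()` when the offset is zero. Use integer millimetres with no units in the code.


translate([119, 489, 0]) cube([1142, 282, 197]);
translate([119, 771, 197]) cube([1142, 282, 197]);
translate([119, 1053, 394]) cube([1142, 282, 197]);
translate([119, 1335, 591]) cube([1142, 282, 197]);
translate([119, 1617, 788]) cube([1142, 282, 197]);
translate([119, 1899, 985]) cube([1142, 282, 197]);
translate([119, 2181, 1182]) cube([1142, 282, 197]);
translate([119, 2463, 1379]) cube([1142, 282, 197]);


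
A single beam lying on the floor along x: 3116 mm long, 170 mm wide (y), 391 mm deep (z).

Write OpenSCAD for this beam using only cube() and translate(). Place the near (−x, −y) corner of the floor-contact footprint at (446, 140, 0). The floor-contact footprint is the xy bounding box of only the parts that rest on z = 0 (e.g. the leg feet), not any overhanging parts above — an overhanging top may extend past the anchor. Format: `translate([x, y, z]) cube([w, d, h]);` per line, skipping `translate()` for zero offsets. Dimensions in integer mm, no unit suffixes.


translate([446, 140, 0]) cube([3116, 170, 391]);


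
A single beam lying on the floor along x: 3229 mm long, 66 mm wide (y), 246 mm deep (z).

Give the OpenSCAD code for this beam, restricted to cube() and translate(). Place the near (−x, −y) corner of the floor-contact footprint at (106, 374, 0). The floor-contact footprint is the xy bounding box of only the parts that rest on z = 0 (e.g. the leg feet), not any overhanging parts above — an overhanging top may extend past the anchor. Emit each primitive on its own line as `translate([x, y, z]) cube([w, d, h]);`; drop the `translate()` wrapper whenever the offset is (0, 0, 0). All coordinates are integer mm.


translate([106, 374, 0]) cube([3229, 66, 246]);


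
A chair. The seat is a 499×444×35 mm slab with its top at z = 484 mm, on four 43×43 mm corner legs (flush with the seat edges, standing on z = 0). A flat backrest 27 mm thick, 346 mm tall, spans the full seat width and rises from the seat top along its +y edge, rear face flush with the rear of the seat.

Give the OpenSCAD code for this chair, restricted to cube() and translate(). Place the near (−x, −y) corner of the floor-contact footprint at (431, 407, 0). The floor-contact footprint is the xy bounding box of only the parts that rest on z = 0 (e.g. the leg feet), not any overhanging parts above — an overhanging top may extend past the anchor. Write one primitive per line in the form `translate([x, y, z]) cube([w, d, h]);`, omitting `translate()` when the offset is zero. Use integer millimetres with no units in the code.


translate([431, 407, 449]) cube([499, 444, 35]);
translate([431, 407, 0]) cube([43, 43, 449]);
translate([887, 407, 0]) cube([43, 43, 449]);
translate([431, 808, 0]) cube([43, 43, 449]);
translate([887, 808, 0]) cube([43, 43, 449]);
translate([431, 824, 484]) cube([499, 27, 346]);


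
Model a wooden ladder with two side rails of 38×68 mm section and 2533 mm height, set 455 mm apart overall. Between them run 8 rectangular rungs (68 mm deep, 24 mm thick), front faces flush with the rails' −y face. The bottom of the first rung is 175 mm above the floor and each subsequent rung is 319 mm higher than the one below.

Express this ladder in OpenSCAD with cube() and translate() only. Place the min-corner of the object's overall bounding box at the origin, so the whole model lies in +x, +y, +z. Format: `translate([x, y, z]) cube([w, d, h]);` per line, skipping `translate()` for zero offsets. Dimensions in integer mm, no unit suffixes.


cube([38, 68, 2533]);
translate([417, 0, 0]) cube([38, 68, 2533]);
translate([38, 0, 175]) cube([379, 68, 24]);
translate([38, 0, 494]) cube([379, 68, 24]);
translate([38, 0, 813]) cube([379, 68, 24]);
translate([38, 0, 1132]) cube([379, 68, 24]);
translate([38, 0, 1451]) cube([379, 68, 24]);
translate([38, 0, 1770]) cube([379, 68, 24]);
translate([38, 0, 2089]) cube([379, 68, 24]);
translate([38, 0, 2408]) cube([379, 68, 24]);


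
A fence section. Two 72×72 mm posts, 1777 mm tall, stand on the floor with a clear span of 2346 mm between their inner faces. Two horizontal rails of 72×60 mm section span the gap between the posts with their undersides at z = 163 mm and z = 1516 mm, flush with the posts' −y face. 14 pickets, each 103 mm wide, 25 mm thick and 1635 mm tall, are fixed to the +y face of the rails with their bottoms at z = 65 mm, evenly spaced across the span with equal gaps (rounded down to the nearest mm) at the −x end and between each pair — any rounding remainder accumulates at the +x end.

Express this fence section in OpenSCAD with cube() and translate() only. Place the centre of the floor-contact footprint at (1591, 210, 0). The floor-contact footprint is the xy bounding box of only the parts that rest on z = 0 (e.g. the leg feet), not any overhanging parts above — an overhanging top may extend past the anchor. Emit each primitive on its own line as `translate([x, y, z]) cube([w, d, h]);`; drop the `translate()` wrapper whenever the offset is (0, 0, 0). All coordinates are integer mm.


translate([346, 174, 0]) cube([72, 72, 1777]);
translate([2764, 174, 0]) cube([72, 72, 1777]);
translate([418, 174, 163]) cube([2346, 72, 60]);
translate([418, 174, 1516]) cube([2346, 72, 60]);
translate([478, 246, 65]) cube([103, 25, 1635]);
translate([641, 246, 65]) cube([103, 25, 1635]);
translate([804, 246, 65]) cube([103, 25, 1635]);
translate([967, 246, 65]) cube([103, 25, 1635]);
translate([1130, 246, 65]) cube([103, 25, 1635]);
translate([1293, 246, 65]) cube([103, 25, 1635]);
translate([1456, 246, 65]) cube([103, 25, 1635]);
translate([1619, 246, 65]) cube([103, 25, 1635]);
translate([1782, 246, 65]) cube([103, 25, 1635]);
translate([1945, 246, 65]) cube([103, 25, 1635]);
translate([2108, 246, 65]) cube([103, 25, 1635]);
translate([2271, 246, 65]) cube([103, 25, 1635]);
translate([2434, 246, 65]) cube([103, 25, 1635]);
translate([2597, 246, 65]) cube([103, 25, 1635]);


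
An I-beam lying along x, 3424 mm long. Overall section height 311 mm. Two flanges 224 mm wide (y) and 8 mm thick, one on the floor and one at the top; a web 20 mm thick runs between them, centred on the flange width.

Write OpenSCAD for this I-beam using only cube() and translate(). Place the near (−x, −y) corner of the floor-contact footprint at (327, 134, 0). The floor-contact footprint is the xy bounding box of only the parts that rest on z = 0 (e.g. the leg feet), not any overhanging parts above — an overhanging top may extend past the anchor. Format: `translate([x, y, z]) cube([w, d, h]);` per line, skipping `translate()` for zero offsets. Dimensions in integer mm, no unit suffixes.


translate([327, 134, 0]) cube([3424, 224, 8]);
translate([327, 236, 8]) cube([3424, 20, 295]);
translate([327, 134, 303]) cube([3424, 224, 8]);


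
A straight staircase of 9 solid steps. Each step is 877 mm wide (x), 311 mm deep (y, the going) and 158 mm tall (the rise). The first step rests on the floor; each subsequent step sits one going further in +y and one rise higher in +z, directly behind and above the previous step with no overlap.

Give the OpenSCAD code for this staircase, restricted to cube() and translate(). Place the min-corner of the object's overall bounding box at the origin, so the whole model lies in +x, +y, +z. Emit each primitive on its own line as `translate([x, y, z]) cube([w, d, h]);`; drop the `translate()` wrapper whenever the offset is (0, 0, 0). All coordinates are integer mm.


cube([877, 311, 158]);
translate([0, 311, 158]) cube([877, 311, 158]);
translate([0, 622, 316]) cube([877, 311, 158]);
translate([0, 933, 474]) cube([877, 311, 158]);
translate([0, 1244, 632]) cube([877, 311, 158]);
translate([0, 1555, 790]) cube([877, 311, 158]);
translate([0, 1866, 948]) cube([877, 311, 158]);
translate([0, 2177, 1106]) cube([877, 311, 158]);
translate([0, 2488, 1264]) cube([877, 311, 158]);


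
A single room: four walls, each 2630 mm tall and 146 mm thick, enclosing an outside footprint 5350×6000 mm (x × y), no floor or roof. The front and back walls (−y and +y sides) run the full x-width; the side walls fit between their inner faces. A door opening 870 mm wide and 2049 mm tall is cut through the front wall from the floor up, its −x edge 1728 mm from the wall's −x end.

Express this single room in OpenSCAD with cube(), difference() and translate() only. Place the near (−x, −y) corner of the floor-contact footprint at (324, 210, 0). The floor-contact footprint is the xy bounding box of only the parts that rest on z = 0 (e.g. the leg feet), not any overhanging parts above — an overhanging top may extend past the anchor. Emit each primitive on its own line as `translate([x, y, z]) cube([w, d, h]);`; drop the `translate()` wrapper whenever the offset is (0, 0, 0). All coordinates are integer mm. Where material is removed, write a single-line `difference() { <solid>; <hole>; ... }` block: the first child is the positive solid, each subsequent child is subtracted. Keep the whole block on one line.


difference() { translate([324, 210, 0]) cube([5350, 146, 2630]); translate([2052, 210, 0]) cube([870, 146, 2049]); }
translate([324, 6064, 0]) cube([5350, 146, 2630]);
translate([324, 356, 0]) cube([146, 5708, 2630]);
translate([5528, 356, 0]) cube([146, 5708, 2630]);


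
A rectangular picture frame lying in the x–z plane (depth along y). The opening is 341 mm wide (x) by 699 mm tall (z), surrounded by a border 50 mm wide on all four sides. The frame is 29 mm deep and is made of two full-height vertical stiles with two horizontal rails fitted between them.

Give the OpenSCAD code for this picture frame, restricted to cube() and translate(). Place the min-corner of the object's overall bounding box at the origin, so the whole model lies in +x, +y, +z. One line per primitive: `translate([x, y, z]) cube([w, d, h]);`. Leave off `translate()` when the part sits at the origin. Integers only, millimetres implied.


cube([50, 29, 799]);
translate([391, 0, 0]) cube([50, 29, 799]);
translate([50, 0, 0]) cube([341, 29, 50]);
translate([50, 0, 749]) cube([341, 29, 50]);


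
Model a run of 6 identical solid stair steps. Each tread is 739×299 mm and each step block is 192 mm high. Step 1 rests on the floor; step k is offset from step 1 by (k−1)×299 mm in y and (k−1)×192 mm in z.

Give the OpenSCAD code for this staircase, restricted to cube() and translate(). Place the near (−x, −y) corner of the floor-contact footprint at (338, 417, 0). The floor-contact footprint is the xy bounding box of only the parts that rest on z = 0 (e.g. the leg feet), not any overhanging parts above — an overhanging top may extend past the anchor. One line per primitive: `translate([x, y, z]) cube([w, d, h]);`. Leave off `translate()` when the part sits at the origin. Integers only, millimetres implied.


translate([338, 417, 0]) cube([739, 299, 192]);
translate([338, 716, 192]) cube([739, 299, 192]);
translate([338, 1015, 384]) cube([739, 299, 192]);
translate([338, 1314, 576]) cube([739, 299, 192]);
translate([338, 1613, 768]) cube([739, 299, 192]);
translate([338, 1912, 960]) cube([739, 299, 192]);


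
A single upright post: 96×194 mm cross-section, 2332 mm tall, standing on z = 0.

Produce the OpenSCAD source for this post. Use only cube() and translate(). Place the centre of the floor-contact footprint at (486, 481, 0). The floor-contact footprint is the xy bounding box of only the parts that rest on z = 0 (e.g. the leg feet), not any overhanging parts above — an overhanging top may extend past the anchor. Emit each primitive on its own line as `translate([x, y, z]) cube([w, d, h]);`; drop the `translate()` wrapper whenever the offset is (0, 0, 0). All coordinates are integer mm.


translate([438, 384, 0]) cube([96, 194, 2332]);


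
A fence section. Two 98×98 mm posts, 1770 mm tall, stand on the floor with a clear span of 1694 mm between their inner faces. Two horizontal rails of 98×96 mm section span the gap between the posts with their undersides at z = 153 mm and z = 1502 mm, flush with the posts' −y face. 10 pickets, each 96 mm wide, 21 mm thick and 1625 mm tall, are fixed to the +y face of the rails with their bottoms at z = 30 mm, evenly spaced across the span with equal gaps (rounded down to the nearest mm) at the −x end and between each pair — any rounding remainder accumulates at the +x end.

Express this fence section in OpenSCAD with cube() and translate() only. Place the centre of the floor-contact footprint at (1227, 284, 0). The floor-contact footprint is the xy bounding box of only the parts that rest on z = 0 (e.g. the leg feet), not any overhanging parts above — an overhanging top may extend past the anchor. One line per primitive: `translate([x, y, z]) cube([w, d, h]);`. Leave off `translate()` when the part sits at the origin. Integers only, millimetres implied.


translate([282, 235, 0]) cube([98, 98, 1770]);
translate([2074, 235, 0]) cube([98, 98, 1770]);
translate([380, 235, 153]) cube([1694, 98, 96]);
translate([380, 235, 1502]) cube([1694, 98, 96]);
translate([446, 333, 30]) cube([96, 21, 1625]);
translate([608, 333, 30]) cube([96, 21, 1625]);
translate([770, 333, 30]) cube([96, 21, 1625]);
translate([932, 333, 30]) cube([96, 21, 1625]);
translate([1094, 333, 30]) cube([96, 21, 1625]);
translate([1256, 333, 30]) cube([96, 21, 1625]);
translate([1418, 333, 30]) cube([96, 21, 1625]);
translate([1580, 333, 30]) cube([96, 21, 1625]);
translate([1742, 333, 30]) cube([96, 21, 1625]);
translate([1904, 333, 30]) cube([96, 21, 1625]);


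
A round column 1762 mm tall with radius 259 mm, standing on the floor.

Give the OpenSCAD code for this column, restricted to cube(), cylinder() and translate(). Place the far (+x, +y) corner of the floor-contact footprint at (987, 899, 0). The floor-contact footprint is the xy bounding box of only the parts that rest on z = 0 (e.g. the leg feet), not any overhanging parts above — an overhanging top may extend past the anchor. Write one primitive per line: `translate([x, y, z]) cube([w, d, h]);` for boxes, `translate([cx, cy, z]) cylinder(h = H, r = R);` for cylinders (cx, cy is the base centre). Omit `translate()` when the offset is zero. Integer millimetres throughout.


translate([728, 640, 0]) cylinder(h = 1762, r = 259);


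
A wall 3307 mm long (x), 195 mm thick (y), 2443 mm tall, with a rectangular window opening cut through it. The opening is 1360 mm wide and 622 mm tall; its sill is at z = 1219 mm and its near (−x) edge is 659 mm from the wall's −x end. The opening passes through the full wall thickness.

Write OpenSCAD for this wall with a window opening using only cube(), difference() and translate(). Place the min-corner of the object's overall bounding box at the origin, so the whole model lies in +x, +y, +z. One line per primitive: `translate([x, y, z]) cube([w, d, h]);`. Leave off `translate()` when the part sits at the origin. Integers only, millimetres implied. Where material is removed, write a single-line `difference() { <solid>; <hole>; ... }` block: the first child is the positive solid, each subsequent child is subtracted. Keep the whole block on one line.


difference() { cube([3307, 195, 2443]); translate([659, 0, 1219]) cube([1360, 195, 622]); }


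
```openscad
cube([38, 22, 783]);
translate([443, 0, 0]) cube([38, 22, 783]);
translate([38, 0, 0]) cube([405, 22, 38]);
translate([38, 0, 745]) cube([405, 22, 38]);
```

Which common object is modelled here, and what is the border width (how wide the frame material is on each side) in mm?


A picture frame. The border width is 38 mm.

Four thin pieces enclosing a rectangular opening — a picture frame. The two full-height stiles are 783 mm tall; the top rail sits at z = 745 and is 38 mm tall, so the border above the opening is 783 − 745 = 38 mm, matching the stile x-width.


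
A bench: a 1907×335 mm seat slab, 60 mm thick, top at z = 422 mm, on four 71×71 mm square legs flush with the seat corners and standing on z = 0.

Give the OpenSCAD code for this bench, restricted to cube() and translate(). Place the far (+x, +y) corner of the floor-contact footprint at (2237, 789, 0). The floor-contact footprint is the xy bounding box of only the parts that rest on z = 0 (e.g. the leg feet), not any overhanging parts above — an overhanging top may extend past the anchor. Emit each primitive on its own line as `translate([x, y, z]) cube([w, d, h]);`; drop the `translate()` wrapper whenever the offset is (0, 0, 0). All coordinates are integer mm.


translate([330, 454, 362]) cube([1907, 335, 60]);
translate([330, 454, 0]) cube([71, 71, 362]);
translate([330, 718, 0]) cube([71, 71, 362]);
translate([2166, 454, 0]) cube([71, 71, 362]);
translate([2166, 718, 0]) cube([71, 71, 362]);


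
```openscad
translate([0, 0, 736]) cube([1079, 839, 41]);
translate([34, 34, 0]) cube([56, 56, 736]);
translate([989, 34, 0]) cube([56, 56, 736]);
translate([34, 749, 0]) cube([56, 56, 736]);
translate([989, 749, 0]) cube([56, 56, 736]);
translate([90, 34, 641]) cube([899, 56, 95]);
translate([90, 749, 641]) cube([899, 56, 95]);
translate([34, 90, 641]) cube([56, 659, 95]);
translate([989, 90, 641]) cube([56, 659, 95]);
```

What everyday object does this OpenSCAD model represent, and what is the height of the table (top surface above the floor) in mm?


A table. The table height is 777 mm.

A 1079×839×41 slab sits at z = 736 on four 56 mm square posts — a table. The top surface is at 736 + 41 = 777 mm.


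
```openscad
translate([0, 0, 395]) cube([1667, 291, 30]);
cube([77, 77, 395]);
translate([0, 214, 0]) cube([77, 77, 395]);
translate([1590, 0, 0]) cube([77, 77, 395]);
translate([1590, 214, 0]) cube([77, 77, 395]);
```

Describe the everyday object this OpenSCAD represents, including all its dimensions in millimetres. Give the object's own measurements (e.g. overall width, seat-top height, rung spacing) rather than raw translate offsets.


A bench: a 1667×291 mm seat slab, 30 mm thick, top at z = 425 mm, on four 77×77 mm square legs flush with the seat corners and standing on z = 0.


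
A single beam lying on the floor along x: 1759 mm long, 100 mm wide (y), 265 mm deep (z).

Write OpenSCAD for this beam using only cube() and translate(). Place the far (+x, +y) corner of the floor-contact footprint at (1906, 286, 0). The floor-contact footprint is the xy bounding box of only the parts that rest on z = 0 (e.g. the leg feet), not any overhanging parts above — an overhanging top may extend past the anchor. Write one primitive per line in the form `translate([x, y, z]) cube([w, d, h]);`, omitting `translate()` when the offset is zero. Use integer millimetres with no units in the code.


translate([147, 186, 0]) cube([1759, 100, 265]);
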